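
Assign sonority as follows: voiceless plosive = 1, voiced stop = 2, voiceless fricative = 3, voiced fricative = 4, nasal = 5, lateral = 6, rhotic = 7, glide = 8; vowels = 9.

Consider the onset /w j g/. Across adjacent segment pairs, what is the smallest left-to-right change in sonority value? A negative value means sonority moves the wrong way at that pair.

/w/ is a glide (sonority 8).
/j/ is a glide (sonority 8).
/g/ is a voiced stop (sonority 2).
/w/→/j/: change +0.
/j/→/g/: change -6.
Minimum = -6.

-6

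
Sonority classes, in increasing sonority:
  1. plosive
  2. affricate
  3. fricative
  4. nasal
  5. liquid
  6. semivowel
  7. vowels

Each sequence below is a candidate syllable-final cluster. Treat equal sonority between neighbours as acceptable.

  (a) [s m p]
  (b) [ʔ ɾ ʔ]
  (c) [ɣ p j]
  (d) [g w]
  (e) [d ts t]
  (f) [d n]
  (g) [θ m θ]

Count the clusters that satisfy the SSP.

0

(a) sonority 3-4-1: ill-formed.
(b) sonority 1-5-1: ill-formed.
(c) sonority 3-1-6: ill-formed.
(d) sonority 1-6: ill-formed.
(e) sonority 1-2-1: ill-formed.
(f) sonority 1-4: ill-formed.
(g) sonority 3-4-3: ill-formed.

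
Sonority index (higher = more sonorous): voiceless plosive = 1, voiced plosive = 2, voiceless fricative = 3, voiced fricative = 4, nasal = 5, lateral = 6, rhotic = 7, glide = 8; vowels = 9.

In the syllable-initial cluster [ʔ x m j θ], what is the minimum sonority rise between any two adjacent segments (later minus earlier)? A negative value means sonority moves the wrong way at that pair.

/ʔ/: voiceless plosive = 1.
/x/: voiceless fricative = 3.
/m/: nasal = 5.
/j/: glide = 8.
/θ/: voiceless fricative = 3.
/ʔ/→/x/: change +2.
/x/→/m/: change +2.
/m/→/j/: change +3.
/j/→/θ/: change -5.
Minimum = -5.

-5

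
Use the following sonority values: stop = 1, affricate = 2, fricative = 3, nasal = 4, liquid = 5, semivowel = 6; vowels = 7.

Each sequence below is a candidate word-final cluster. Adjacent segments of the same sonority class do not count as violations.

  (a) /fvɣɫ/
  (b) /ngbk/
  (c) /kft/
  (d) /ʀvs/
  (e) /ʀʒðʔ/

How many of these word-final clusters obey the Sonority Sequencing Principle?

3

(a) /fvɣɫ/: profile 3-3-3-5 — violates.
(b) /ngbk/: profile 4-1-1-1 — obeys.
(c) /kft/: profile 1-3-1 — violates.
(d) /ʀvs/: profile 5-3-3 — obeys.
(e) /ʀʒðʔ/: profile 5-3-3-1 — obeys.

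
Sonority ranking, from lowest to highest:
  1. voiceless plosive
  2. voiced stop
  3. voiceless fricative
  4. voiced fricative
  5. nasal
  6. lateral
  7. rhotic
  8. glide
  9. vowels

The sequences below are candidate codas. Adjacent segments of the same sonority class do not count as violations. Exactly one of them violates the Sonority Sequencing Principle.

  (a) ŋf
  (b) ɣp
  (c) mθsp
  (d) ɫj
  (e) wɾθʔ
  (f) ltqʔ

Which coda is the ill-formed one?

d

(a) 5-3 → obeys
(b) 4-1 → obeys
(c) 5-3-3-1 → obeys
(d) 6-8 → violates
(e) 8-7-3-1 → obeys
(f) 6-1-1-1 → obeys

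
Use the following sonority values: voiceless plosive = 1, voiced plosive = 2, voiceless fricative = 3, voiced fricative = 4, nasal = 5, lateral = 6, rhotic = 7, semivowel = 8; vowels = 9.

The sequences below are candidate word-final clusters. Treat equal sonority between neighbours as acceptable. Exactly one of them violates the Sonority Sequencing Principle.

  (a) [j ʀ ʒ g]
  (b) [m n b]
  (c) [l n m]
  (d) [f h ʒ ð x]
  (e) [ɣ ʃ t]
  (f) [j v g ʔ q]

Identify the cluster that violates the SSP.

(a) sonority 8-7-4-2: well-formed.
(b) sonority 5-5-2: well-formed.
(c) sonority 6-5-5: well-formed.
(d) sonority 3-3-4-4-3: ill-formed.
(e) sonority 4-3-1: well-formed.
(f) sonority 8-4-2-1-1: well-formed.

d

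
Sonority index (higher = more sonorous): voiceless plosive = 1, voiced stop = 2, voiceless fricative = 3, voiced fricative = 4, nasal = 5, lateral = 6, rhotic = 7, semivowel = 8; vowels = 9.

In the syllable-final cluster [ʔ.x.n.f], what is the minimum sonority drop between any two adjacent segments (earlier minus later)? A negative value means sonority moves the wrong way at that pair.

/ʔ/ — voiceless plosive, sonority 1.
/x/ — voiceless fricative, sonority 3.
/n/ — nasal, sonority 5.
/f/ — voiceless fricative, sonority 3.
/ʔ/→/x/: change -2.
/x/→/n/: change -2.
/n/→/f/: change +2.
Minimum = -2.

-2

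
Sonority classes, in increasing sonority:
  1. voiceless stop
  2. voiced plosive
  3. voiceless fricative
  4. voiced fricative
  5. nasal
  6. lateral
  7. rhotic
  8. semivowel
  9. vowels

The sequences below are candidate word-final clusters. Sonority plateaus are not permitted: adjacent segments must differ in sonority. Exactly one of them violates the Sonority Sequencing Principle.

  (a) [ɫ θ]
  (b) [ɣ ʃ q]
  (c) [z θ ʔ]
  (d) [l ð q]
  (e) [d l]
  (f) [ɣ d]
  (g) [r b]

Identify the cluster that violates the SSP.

e

(a) 6-3 → obeys
(b) 4-3-1 → obeys
(c) 4-3-1 → obeys
(d) 6-4-1 → obeys
(e) 2-6 → violates
(f) 4-2 → obeys
(g) 7-2 → obeys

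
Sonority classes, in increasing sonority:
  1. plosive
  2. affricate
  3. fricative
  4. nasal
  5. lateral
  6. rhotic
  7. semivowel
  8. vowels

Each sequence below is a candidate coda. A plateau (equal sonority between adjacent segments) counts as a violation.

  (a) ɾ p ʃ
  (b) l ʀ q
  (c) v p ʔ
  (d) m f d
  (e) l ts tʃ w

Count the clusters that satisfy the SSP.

1

(a) sonority 6-1-3: ill-formed.
(b) sonority 5-6-1: ill-formed.
(c) sonority 3-1-1: ill-formed.
(d) sonority 4-3-1: well-formed.
(e) sonority 5-2-2-7: ill-formed.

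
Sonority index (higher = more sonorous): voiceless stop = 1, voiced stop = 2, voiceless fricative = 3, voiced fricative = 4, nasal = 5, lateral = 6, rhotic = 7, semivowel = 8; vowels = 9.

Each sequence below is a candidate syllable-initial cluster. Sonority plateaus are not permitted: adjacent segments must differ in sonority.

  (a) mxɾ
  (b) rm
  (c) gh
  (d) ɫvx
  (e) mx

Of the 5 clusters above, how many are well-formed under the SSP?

1

(a) mxɾ: profile 5-3-7 — violates.
(b) rm: profile 7-5 — violates.
(c) gh: profile 2-3 — obeys.
(d) ɫvx: profile 6-4-3 — violates.
(e) mx: profile 5-3 — violates.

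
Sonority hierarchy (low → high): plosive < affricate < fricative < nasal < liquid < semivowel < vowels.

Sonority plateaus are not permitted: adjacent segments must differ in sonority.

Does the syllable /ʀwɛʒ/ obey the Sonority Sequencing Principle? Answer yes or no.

Onset: /ʀ/ is a liquid (sonority 5), /w/ is a semivowel (sonority 6); then the nucleus /ɛ/ (sonority 7).
Onset profile 5-6-7 — rises to the nucleus.
Coda: /ʒ/ is a fricative (sonority 3).
Coda profile 7-3 — falls from the nucleus.

yes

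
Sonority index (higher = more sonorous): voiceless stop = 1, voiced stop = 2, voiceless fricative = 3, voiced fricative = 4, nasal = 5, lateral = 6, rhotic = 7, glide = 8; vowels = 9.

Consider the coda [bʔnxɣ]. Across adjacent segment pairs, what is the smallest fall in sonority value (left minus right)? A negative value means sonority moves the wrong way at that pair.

-4

/b/ — voiced stop, sonority 2.
/ʔ/ — voiceless stop, sonority 1.
/n/ — nasal, sonority 5.
/x/ — voiceless fricative, sonority 3.
/ɣ/ — voiced fricative, sonority 4.
/b/→/ʔ/: change +1.
/ʔ/→/n/: change -4.
/n/→/x/: change +2.
/x/→/ɣ/: change -1.
Minimum = -4.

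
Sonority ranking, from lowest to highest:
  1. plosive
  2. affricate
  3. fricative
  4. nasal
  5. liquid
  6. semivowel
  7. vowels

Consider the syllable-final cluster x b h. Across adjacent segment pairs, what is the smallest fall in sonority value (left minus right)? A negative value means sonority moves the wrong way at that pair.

-2

/x/: fricative = 3.
/b/: plosive = 1.
/h/: fricative = 3.
/x/→/b/: change +2.
/b/→/h/: change -2.
Minimum = -2.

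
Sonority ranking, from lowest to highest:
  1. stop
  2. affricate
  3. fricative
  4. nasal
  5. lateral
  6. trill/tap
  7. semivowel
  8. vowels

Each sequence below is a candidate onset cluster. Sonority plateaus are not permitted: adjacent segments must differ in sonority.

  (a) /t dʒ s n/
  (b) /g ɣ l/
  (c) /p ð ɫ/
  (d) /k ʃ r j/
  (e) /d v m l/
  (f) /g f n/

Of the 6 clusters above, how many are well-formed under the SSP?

6

(a) 1-2-3-4 → obeys
(b) 1-3-5 → obeys
(c) 1-3-5 → obeys
(d) 1-3-6-7 → obeys
(e) 1-3-4-5 → obeys
(f) 1-3-4 → obeys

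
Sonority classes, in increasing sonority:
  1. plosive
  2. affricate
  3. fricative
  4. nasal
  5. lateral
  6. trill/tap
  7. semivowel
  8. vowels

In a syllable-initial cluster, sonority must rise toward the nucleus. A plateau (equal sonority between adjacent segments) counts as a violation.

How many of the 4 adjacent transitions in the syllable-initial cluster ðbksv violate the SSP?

/ð/: fricative = 3.
/b/: plosive = 1.
/k/: plosive = 1.
/s/: fricative = 3.
/v/: fricative = 3.
/ð/→/b/: 3→1 (does not rise) — violation.
/b/→/k/: 1→1 (plateau) — violation.
/k/→/s/: 1→3 (rises) — ok.
/s/→/v/: 3→3 (plateau) — violation.

3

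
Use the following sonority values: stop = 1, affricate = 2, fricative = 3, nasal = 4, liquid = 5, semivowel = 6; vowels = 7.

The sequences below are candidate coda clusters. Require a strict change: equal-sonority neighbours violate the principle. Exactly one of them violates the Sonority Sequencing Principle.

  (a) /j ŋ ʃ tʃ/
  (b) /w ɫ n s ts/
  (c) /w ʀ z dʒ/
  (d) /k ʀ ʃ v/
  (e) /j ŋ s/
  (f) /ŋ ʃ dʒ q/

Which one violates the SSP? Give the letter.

(a) sonority 6-4-3-2: well-formed.
(b) sonority 6-5-4-3-2: well-formed.
(c) sonority 6-5-3-2: well-formed.
(d) sonority 1-5-3-3: ill-formed.
(e) sonority 6-4-3: well-formed.
(f) sonority 4-3-2-1: well-formed.

d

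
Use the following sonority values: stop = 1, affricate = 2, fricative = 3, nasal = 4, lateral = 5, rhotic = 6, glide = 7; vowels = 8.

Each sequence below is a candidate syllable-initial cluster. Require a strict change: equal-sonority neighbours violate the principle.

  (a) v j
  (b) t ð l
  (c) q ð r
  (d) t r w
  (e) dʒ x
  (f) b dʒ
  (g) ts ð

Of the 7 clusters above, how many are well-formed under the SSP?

(a) sonority 3-7: well-formed.
(b) sonority 1-3-5: well-formed.
(c) sonority 1-3-6: well-formed.
(d) sonority 1-6-7: well-formed.
(e) sonority 2-3: well-formed.
(f) sonority 1-2: well-formed.
(g) sonority 2-3: well-formed.

7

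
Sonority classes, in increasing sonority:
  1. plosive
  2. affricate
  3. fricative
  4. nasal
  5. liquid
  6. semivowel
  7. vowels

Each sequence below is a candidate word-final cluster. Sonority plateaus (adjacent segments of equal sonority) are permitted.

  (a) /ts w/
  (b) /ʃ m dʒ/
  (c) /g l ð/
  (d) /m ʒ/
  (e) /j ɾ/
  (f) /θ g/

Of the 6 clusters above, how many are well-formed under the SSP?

(a) 2-6 → violates
(b) 3-4-2 → violates
(c) 1-5-3 → violates
(d) 4-3 → obeys
(e) 6-5 → obeys
(f) 3-1 → obeys

3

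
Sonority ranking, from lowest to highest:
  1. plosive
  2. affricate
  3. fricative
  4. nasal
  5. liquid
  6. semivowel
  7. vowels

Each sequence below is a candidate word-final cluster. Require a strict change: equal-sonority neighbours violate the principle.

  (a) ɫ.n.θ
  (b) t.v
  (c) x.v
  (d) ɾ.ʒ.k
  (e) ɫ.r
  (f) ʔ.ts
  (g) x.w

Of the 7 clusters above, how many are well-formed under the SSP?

(a) sonority 5-4-3: well-formed.
(b) sonority 1-3: ill-formed.
(c) sonority 3-3: ill-formed.
(d) sonority 5-3-1: well-formed.
(e) sonority 5-5: ill-formed.
(f) sonority 1-2: ill-formed.
(g) sonority 3-6: ill-formed.

2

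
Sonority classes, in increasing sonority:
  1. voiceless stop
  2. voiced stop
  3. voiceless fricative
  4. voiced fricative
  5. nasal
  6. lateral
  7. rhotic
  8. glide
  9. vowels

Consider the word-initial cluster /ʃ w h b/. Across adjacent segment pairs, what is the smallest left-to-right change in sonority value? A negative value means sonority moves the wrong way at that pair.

/ʃ/ is a voiceless fricative (sonority 3).
/w/ is a glide (sonority 8).
/h/ is a voiceless fricative (sonority 3).
/b/ is a voiced stop (sonority 2).
/ʃ/→/w/: change +5.
/w/→/h/: change -5.
/h/→/b/: change -1.
Minimum = -5.

-5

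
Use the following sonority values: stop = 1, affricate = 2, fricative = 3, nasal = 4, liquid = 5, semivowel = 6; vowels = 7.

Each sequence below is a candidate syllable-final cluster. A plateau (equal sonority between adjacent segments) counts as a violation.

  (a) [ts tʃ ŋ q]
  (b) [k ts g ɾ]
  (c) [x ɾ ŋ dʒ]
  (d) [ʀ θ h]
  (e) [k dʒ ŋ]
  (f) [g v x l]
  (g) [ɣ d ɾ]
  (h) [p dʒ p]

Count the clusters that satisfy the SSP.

(a) [ts tʃ ŋ q]: profile 2-2-4-1 — violates.
(b) [k ts g ɾ]: profile 1-2-1-5 — violates.
(c) [x ɾ ŋ dʒ]: profile 3-5-4-2 — violates.
(d) [ʀ θ h]: profile 5-3-3 — violates.
(e) [k dʒ ŋ]: profile 1-2-4 — violates.
(f) [g v x l]: profile 1-3-3-5 — violates.
(g) [ɣ d ɾ]: profile 3-1-5 — violates.
(h) [p dʒ p]: profile 1-2-1 — violates.

0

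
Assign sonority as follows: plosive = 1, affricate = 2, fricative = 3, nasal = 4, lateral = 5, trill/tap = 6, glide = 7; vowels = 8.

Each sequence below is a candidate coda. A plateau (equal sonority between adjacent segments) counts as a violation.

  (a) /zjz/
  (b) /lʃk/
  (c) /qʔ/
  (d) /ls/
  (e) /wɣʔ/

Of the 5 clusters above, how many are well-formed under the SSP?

(a) /zjz/: profile 3-7-3 — violates.
(b) /lʃk/: profile 5-3-1 — obeys.
(c) /qʔ/: profile 1-1 — violates.
(d) /ls/: profile 5-3 — obeys.
(e) /wɣʔ/: profile 7-3-1 — obeys.

3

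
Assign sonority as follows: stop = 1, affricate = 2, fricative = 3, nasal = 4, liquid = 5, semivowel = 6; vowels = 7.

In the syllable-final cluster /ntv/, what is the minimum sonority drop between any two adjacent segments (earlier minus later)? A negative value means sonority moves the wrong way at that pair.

/n/ is a nasal (sonority 4).
/t/ is a stop (sonority 1).
/v/ is a fricative (sonority 3).
/n/→/t/: change +3.
/t/→/v/: change -2.
Minimum = -2.

-2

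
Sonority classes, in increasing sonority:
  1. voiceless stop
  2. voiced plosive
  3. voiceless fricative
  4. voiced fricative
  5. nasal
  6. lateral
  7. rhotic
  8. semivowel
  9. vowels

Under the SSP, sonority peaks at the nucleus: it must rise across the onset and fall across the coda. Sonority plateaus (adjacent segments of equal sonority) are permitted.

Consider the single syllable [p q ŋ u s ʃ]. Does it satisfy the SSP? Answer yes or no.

Onset: /p/ is a voiceless stop (sonority 1), /q/ is a voiceless stop (sonority 1), /ŋ/ is a nasal (sonority 5); then the nucleus /u/ (sonority 9).
Onset profile 1-1-5-9 — rises to the nucleus.
Coda: /s/ is a voiceless fricative (sonority 3), /ʃ/ is a voiceless fricative (sonority 3).
Coda profile 9-3-3 — falls from the nucleus.

yes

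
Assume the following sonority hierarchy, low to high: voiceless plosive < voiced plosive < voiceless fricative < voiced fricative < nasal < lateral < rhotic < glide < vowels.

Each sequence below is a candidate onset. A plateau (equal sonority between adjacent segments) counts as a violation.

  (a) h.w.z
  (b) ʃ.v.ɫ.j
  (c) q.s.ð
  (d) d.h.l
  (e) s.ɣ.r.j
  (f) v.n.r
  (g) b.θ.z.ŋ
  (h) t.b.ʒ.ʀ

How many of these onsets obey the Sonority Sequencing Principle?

7

(a) 3-8-4 → violates
(b) 3-4-6-8 → obeys
(c) 1-3-4 → obeys
(d) 2-3-6 → obeys
(e) 3-4-7-8 → obeys
(f) 4-5-7 → obeys
(g) 2-3-4-5 → obeys
(h) 1-2-4-7 → obeys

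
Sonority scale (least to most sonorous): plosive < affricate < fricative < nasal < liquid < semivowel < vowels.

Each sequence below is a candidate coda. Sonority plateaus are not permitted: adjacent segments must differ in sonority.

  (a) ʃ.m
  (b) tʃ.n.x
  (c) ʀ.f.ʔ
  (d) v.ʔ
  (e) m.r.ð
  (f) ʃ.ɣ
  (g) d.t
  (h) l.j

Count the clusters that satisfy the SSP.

(a) ʃ.m: profile 3-4 — violates.
(b) tʃ.n.x: profile 2-4-3 — violates.
(c) ʀ.f.ʔ: profile 5-3-1 — obeys.
(d) v.ʔ: profile 3-1 — obeys.
(e) m.r.ð: profile 4-5-3 — violates.
(f) ʃ.ɣ: profile 3-3 — violates.
(g) d.t: profile 1-1 — violates.
(h) l.j: profile 5-6 — violates.

2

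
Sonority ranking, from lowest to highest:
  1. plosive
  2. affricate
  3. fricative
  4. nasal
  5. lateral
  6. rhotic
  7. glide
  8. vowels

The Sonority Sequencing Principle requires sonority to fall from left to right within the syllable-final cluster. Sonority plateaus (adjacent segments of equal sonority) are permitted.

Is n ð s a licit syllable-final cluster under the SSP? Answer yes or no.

yes

/n/ is a nasal (sonority 4).
/ð/ is a fricative (sonority 3).
/s/ is a fricative (sonority 3).
The profile 4-3-3 is non-increasing (plateaus allowed), so the syllable-final cluster satisfies the SSP.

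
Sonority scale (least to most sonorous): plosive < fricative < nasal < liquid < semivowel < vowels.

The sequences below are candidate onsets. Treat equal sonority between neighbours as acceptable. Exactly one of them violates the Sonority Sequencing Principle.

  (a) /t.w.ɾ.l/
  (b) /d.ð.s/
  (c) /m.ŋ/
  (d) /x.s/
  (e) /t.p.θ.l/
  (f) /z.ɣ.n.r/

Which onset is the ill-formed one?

(a) 1-5-4-4 → violates
(b) 1-2-2 → obeys
(c) 3-3 → obeys
(d) 2-2 → obeys
(e) 1-1-2-4 → obeys
(f) 2-2-3-4 → obeys

a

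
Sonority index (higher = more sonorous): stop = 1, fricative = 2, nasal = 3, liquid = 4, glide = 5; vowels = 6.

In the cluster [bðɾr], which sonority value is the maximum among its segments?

4

/b/ — stop, sonority 1.
/ð/ — fricative, sonority 2.
/ɾ/ — liquid, sonority 4.
/r/ — liquid, sonority 4.
The maximum is 4.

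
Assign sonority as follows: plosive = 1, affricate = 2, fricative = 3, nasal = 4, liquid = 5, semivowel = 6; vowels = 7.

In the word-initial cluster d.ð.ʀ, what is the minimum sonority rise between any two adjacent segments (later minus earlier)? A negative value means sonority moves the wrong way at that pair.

/d/ — plosive, sonority 1.
/ð/ — fricative, sonority 3.
/ʀ/ — liquid, sonority 5.
/d/→/ð/: change +2.
/ð/→/ʀ/: change +2.
Minimum = 2.

2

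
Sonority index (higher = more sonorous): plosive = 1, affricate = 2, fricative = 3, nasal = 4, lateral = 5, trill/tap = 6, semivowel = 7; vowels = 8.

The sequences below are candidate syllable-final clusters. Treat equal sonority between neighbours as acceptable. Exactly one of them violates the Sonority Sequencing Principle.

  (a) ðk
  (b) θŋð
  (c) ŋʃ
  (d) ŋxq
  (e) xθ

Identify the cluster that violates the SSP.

b

(a) ðk: profile 3-1 — obeys.
(b) θŋð: profile 3-4-3 — violates.
(c) ŋʃ: profile 4-3 — obeys.
(d) ŋxq: profile 4-3-1 — obeys.
(e) xθ: profile 3-3 — obeys.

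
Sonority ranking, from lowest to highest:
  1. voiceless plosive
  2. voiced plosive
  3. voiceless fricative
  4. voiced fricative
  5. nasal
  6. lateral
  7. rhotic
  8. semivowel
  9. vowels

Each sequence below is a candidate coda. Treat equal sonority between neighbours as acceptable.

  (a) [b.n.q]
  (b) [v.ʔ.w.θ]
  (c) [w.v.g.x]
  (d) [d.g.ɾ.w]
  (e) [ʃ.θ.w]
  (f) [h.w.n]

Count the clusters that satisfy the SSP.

(a) [b.n.q]: profile 2-5-1 — violates.
(b) [v.ʔ.w.θ]: profile 4-1-8-3 — violates.
(c) [w.v.g.x]: profile 8-4-2-3 — violates.
(d) [d.g.ɾ.w]: profile 2-2-7-8 — violates.
(e) [ʃ.θ.w]: profile 3-3-8 — violates.
(f) [h.w.n]: profile 3-8-5 — violates.

0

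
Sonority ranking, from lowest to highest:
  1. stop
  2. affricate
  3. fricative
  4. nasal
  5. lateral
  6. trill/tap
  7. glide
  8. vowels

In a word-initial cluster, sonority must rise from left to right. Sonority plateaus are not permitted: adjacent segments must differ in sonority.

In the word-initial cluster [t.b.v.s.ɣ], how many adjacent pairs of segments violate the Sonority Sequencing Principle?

/t/: stop = 1.
/b/: stop = 1.
/v/: fricative = 3.
/s/: fricative = 3.
/ɣ/: fricative = 3.
/t/→/b/: 1→1 (plateau) — violation.
/b/→/v/: 1→3 (rises) — ok.
/v/→/s/: 3→3 (plateau) — violation.
/s/→/ɣ/: 3→3 (plateau) — violation.

3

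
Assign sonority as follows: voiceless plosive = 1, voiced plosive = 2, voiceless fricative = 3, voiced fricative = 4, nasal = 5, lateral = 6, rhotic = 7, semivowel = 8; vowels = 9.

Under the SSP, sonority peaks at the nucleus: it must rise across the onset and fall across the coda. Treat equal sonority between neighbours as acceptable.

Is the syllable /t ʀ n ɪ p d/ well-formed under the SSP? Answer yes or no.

Onset: /t/ is a voiceless plosive (sonority 1), /ʀ/ is a rhotic (sonority 7), /n/ is a nasal (sonority 5); then the nucleus /ɪ/ (sonority 9).
Onset profile 1-7-5-9 — does not rise throughout.
Coda: /p/ is a voiceless plosive (sonority 1), /d/ is a voiced plosive (sonority 2).
Coda profile 9-1-2 — does not fall throughout.

no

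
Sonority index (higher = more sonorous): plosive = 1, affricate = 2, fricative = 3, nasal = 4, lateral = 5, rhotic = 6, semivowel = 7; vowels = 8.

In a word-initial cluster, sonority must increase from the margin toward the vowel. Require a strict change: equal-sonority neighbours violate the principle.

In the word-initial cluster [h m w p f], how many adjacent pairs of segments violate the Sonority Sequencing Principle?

/h/ is a fricative (sonority 3).
/m/ is a nasal (sonority 4).
/w/ is a semivowel (sonority 7).
/p/ is a plosive (sonority 1).
/f/ is a fricative (sonority 3).
/h/→/m/: 3→4 (rises) — ok.
/m/→/w/: 4→7 (rises) — ok.
/w/→/p/: 7→1 (does not rise) — violation.
/p/→/f/: 1→3 (rises) — ok.

1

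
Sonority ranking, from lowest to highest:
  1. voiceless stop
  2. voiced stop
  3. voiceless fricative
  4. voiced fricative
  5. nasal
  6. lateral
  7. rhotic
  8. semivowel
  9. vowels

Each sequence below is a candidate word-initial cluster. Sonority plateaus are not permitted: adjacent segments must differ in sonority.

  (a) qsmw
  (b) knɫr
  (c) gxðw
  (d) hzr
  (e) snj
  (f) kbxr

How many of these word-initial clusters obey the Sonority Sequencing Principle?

(a) qsmw: profile 1-3-5-8 — obeys.
(b) knɫr: profile 1-5-6-7 — obeys.
(c) gxðw: profile 2-3-4-8 — obeys.
(d) hzr: profile 3-4-7 — obeys.
(e) snj: profile 3-5-8 — obeys.
(f) kbxr: profile 1-2-3-7 — obeys.

6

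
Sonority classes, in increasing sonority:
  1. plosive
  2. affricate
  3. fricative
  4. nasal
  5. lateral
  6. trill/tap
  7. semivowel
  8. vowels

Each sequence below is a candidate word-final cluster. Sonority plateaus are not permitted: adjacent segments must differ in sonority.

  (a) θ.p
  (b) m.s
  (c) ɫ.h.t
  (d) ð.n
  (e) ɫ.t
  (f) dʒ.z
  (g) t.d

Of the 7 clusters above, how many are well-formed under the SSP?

(a) 3-1 → obeys
(b) 4-3 → obeys
(c) 5-3-1 → obeys
(d) 3-4 → violates
(e) 5-1 → obeys
(f) 2-3 → violates
(g) 1-1 → violates

4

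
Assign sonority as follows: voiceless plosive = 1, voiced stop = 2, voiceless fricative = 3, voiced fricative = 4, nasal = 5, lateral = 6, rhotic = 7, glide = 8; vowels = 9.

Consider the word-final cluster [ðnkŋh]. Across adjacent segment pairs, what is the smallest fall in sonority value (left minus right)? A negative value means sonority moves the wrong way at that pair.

-4

/ð/: voiced fricative = 4.
/n/: nasal = 5.
/k/: voiceless plosive = 1.
/ŋ/: nasal = 5.
/h/: voiceless fricative = 3.
/ð/→/n/: change -1.
/n/→/k/: change +4.
/k/→/ŋ/: change -4.
/ŋ/→/h/: change +2.
Minimum = -4.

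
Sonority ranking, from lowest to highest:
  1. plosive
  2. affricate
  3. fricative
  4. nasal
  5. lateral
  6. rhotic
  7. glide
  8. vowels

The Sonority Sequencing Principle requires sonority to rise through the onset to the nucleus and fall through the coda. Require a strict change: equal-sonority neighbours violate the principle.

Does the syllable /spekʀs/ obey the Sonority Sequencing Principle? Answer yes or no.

no

Onset: /s/ is a fricative (sonority 3), /p/ is a plosive (sonority 1); then the nucleus /e/ (sonority 8).
Onset profile 3-1-8 — does not strictly rise throughout.
Coda: /k/ is a plosive (sonority 1), /ʀ/ is a rhotic (sonority 6), /s/ is a fricative (sonority 3).
Coda profile 8-1-6-3 — does not strictly fall throughout.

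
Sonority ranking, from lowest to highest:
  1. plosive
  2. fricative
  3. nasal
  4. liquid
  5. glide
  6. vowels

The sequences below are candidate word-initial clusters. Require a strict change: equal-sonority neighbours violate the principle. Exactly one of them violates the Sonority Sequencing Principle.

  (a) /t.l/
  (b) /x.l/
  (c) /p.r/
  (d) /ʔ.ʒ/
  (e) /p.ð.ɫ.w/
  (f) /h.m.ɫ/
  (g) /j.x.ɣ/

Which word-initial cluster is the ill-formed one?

(a) 1-4 → obeys
(b) 2-4 → obeys
(c) 1-4 → obeys
(d) 1-2 → obeys
(e) 1-2-4-5 → obeys
(f) 2-3-4 → obeys
(g) 5-2-2 → violates

g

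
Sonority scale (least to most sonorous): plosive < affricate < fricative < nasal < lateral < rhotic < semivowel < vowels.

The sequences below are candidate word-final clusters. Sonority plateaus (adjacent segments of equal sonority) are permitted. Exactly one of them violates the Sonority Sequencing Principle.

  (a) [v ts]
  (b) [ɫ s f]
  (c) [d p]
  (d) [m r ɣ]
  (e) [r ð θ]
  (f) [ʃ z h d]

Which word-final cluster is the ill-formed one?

(a) 3-2 → obeys
(b) 5-3-3 → obeys
(c) 1-1 → obeys
(d) 4-6-3 → violates
(e) 6-3-3 → obeys
(f) 3-3-3-1 → obeys

d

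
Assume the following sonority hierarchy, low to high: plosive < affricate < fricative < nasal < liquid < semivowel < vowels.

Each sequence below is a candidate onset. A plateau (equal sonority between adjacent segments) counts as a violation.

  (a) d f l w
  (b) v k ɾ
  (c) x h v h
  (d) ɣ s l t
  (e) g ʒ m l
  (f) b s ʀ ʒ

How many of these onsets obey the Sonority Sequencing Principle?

2

(a) sonority 1-3-5-6: well-formed.
(b) sonority 3-1-5: ill-formed.
(c) sonority 3-3-3-3: ill-formed.
(d) sonority 3-3-5-1: ill-formed.
(e) sonority 1-3-4-5: well-formed.
(f) sonority 1-3-5-3: ill-formed.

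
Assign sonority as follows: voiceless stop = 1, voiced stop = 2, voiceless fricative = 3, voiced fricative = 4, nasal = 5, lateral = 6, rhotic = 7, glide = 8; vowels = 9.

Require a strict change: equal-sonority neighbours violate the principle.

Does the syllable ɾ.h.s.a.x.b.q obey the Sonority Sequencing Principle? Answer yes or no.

no

Onset: /ɾ/ is a rhotic (sonority 7), /h/ is a voiceless fricative (sonority 3), /s/ is a voiceless fricative (sonority 3); then the nucleus /a/ (sonority 9).
Onset profile 7-3-3-9 — does not strictly rise throughout.
Coda: /x/ is a voiceless fricative (sonority 3), /b/ is a voiced stop (sonority 2), /q/ is a voiceless stop (sonority 1).
Coda profile 9-3-2-1 — falls from the nucleus.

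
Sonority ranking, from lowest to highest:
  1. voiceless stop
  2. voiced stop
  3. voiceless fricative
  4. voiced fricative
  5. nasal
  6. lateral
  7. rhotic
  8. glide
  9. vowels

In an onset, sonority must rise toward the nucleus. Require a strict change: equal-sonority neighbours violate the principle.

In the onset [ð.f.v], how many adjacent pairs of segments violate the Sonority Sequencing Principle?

1

/ð/ is a voiced fricative (sonority 4).
/f/ is a voiceless fricative (sonority 3).
/v/ is a voiced fricative (sonority 4).
/ð/→/f/: 4→3 (does not rise) — violation.
/f/→/v/: 3→4 (rises) — ok.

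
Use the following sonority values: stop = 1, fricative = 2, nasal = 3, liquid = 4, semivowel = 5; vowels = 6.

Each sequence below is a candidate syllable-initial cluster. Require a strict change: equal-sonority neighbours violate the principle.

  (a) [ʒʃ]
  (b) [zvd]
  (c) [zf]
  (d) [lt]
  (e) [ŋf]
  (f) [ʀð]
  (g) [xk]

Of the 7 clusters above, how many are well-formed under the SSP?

0

(a) 2-2 → violates
(b) 2-2-1 → violates
(c) 2-2 → violates
(d) 4-1 → violates
(e) 3-2 → violates
(f) 4-2 → violates
(g) 2-1 → violates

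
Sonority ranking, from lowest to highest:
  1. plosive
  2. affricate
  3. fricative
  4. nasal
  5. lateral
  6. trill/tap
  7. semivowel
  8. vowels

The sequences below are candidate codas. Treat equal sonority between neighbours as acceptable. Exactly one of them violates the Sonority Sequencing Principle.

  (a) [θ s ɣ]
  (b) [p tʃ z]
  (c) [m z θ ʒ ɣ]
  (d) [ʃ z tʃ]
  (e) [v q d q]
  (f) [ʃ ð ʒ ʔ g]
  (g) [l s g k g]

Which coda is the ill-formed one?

b

(a) sonority 3-3-3: well-formed.
(b) sonority 1-2-3: ill-formed.
(c) sonority 4-3-3-3-3: well-formed.
(d) sonority 3-3-2: well-formed.
(e) sonority 3-1-1-1: well-formed.
(f) sonority 3-3-3-1-1: well-formed.
(g) sonority 5-3-1-1-1: well-formed.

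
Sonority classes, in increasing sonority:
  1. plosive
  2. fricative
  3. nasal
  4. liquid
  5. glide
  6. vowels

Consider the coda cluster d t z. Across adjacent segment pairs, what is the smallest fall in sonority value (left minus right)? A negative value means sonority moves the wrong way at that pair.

-1

/d/: plosive = 1.
/t/: plosive = 1.
/z/: fricative = 2.
/d/→/t/: change +0.
/t/→/z/: change -1.
Minimum = -1.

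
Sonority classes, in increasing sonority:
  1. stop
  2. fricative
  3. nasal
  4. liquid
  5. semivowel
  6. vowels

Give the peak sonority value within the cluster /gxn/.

/g/: stop = 1.
/x/: fricative = 2.
/n/: nasal = 3.
The maximum is 3.

3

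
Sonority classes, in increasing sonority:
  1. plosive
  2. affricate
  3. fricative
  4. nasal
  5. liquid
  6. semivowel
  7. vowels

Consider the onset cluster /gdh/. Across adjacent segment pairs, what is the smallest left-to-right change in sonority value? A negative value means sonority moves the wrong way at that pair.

/g/ — plosive, sonority 1.
/d/ — plosive, sonority 1.
/h/ — fricative, sonority 3.
/g/→/d/: change +0.
/d/→/h/: change +2.
Minimum = 0.

0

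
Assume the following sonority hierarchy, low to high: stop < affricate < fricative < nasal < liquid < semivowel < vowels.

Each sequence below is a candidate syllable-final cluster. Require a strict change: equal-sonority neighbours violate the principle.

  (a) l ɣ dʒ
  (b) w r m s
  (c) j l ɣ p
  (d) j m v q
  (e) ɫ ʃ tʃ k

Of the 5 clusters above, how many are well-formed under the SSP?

(a) 5-3-2 → obeys
(b) 6-5-4-3 → obeys
(c) 6-5-3-1 → obeys
(d) 6-4-3-1 → obeys
(e) 5-3-2-1 → obeys

5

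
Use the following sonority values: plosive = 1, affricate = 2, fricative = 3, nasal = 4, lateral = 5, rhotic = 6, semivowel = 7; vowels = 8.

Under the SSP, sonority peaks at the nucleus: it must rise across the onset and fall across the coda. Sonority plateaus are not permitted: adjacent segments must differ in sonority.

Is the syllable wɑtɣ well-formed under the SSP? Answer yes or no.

Onset: /w/ is a semivowel (sonority 7); then the nucleus /ɑ/ (sonority 8).
Onset profile 7-8 — rises to the nucleus.
Coda: /t/ is a plosive (sonority 1), /ɣ/ is a fricative (sonority 3).
Coda profile 8-1-3 — does not strictly fall throughout.

no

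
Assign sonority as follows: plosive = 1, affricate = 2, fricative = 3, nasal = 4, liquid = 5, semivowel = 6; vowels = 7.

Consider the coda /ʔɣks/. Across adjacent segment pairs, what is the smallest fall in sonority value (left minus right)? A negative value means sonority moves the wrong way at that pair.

/ʔ/ — plosive, sonority 1.
/ɣ/ — fricative, sonority 3.
/k/ — plosive, sonority 1.
/s/ — fricative, sonority 3.
/ʔ/→/ɣ/: change -2.
/ɣ/→/k/: change +2.
/k/→/s/: change -2.
Minimum = -2.

-2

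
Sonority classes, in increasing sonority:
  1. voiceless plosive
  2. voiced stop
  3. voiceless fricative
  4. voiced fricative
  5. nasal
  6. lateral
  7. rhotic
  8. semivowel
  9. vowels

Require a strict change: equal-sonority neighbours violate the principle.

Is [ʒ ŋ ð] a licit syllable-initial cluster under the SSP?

/ʒ/: voiced fricative = 4.
/ŋ/: nasal = 5.
/ð/: voiced fricative = 4.
The profile is 4-5-4. Between /ŋ/ (5) and /ð/ (4) sonority does not rise, so the cluster violates the SSP.

no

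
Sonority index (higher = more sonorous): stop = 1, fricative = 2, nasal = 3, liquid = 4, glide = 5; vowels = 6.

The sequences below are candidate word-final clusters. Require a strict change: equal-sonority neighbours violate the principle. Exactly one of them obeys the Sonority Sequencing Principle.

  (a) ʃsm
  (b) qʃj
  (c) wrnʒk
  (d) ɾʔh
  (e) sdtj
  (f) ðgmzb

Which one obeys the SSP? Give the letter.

(a) ʃsm: profile 2-2-3 — violates.
(b) qʃj: profile 1-2-5 — violates.
(c) wrnʒk: profile 5-4-3-2-1 — obeys.
(d) ɾʔh: profile 4-1-2 — violates.
(e) sdtj: profile 2-1-1-5 — violates.
(f) ðgmzb: profile 2-1-3-2-1 — violates.

c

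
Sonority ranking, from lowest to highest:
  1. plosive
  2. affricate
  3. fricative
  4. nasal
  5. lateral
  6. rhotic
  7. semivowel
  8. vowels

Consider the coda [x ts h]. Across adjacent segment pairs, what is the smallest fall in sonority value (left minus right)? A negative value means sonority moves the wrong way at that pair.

/x/ — fricative, sonority 3.
/ts/ — affricate, sonority 2.
/h/ — fricative, sonority 3.
/x/→/ts/: change +1.
/ts/→/h/: change -1.
Minimum = -1.

-1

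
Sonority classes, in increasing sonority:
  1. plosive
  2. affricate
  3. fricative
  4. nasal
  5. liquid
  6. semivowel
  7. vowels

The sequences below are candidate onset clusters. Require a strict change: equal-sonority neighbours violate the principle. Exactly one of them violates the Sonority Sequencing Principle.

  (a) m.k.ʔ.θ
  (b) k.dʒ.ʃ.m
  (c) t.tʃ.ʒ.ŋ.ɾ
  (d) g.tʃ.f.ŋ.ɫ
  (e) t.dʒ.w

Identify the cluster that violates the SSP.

(a) m.k.ʔ.θ: profile 4-1-1-3 — violates.
(b) k.dʒ.ʃ.m: profile 1-2-3-4 — obeys.
(c) t.tʃ.ʒ.ŋ.ɾ: profile 1-2-3-4-5 — obeys.
(d) g.tʃ.f.ŋ.ɫ: profile 1-2-3-4-5 — obeys.
(e) t.dʒ.w: profile 1-2-6 — obeys.

a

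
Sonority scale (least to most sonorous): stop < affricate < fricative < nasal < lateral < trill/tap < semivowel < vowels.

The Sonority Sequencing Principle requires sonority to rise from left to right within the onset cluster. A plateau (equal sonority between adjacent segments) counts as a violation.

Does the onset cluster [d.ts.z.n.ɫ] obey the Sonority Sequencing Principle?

/d/: stop = 1.
/ts/: affricate = 2.
/z/: fricative = 3.
/n/: nasal = 4.
/ɫ/: lateral = 5.
The profile 1-2-3-4-5 strictly rises, so the onset cluster satisfies the SSP.

yes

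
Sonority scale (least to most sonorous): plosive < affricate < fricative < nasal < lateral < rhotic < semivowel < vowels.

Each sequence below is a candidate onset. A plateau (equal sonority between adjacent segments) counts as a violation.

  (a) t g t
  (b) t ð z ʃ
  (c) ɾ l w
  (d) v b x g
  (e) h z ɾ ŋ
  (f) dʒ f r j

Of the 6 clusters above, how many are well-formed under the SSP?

1

(a) t g t: profile 1-1-1 — violates.
(b) t ð z ʃ: profile 1-3-3-3 — violates.
(c) ɾ l w: profile 6-5-7 — violates.
(d) v b x g: profile 3-1-3-1 — violates.
(e) h z ɾ ŋ: profile 3-3-6-4 — violates.
(f) dʒ f r j: profile 2-3-6-7 — obeys.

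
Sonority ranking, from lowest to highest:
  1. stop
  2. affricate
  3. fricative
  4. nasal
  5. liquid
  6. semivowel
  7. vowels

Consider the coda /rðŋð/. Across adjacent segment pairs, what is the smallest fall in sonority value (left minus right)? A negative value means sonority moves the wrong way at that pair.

/r/ — liquid, sonority 5.
/ð/ — fricative, sonority 3.
/ŋ/ — nasal, sonority 4.
/ð/ — fricative, sonority 3.
/r/→/ð/: change +2.
/ð/→/ŋ/: change -1.
/ŋ/→/ð/: change +1.
Minimum = -1.

-1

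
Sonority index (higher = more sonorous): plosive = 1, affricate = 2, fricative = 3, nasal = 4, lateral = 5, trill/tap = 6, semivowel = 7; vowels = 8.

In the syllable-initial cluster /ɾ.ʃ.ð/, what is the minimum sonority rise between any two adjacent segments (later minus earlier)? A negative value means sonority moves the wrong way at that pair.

/ɾ/: trill/tap = 6.
/ʃ/: fricative = 3.
/ð/: fricative = 3.
/ɾ/→/ʃ/: change -3.
/ʃ/→/ð/: change +0.
Minimum = -3.

-3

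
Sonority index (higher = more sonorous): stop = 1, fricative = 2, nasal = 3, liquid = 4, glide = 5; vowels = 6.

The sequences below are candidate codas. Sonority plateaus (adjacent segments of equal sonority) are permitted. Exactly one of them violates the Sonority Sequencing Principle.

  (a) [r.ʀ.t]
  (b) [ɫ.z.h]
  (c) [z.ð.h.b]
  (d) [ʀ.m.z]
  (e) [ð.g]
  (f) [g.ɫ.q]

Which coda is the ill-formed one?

(a) sonority 4-4-1: well-formed.
(b) sonority 4-2-2: well-formed.
(c) sonority 2-2-2-1: well-formed.
(d) sonority 4-3-2: well-formed.
(e) sonority 2-1: well-formed.
(f) sonority 1-4-1: ill-formed.

f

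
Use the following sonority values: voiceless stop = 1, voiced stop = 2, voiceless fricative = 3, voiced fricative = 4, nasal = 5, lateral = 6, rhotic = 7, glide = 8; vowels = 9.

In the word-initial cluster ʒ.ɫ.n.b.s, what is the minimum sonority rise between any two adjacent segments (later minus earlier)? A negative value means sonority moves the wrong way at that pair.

-3

/ʒ/ — voiced fricative, sonority 4.
/ɫ/ — lateral, sonority 6.
/n/ — nasal, sonority 5.
/b/ — voiced stop, sonority 2.
/s/ — voiceless fricative, sonority 3.
/ʒ/→/ɫ/: change +2.
/ɫ/→/n/: change -1.
/n/→/b/: change -3.
/b/→/s/: change +1.
Minimum = -3.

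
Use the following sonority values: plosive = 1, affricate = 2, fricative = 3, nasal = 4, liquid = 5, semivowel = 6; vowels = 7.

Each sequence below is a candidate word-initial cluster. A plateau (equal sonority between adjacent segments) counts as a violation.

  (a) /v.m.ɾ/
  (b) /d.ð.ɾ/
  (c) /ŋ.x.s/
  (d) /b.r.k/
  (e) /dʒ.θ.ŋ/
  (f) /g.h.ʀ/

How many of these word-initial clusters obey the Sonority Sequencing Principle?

4

(a) 3-4-5 → obeys
(b) 1-3-5 → obeys
(c) 4-3-3 → violates
(d) 1-5-1 → violates
(e) 2-3-4 → obeys
(f) 1-3-5 → obeys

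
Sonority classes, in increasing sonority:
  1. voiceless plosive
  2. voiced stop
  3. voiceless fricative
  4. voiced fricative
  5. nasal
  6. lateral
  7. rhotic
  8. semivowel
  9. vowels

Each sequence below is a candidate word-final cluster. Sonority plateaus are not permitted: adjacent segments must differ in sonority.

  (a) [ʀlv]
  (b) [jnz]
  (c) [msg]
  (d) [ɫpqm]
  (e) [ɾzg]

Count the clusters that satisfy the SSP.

4

(a) sonority 7-6-4: well-formed.
(b) sonority 8-5-4: well-formed.
(c) sonority 5-3-2: well-formed.
(d) sonority 6-1-1-5: ill-formed.
(e) sonority 7-4-2: well-formed.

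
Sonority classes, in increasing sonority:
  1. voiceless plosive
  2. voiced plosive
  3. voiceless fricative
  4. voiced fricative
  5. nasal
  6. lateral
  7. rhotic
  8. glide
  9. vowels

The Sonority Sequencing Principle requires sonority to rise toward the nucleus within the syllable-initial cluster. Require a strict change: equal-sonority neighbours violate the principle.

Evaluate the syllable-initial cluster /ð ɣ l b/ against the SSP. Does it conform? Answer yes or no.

no

/ð/ — voiced fricative, sonority 4.
/ɣ/ — voiced fricative, sonority 4.
/l/ — lateral, sonority 6.
/b/ — voiced plosive, sonority 2.
The profile is 4-4-6-2. Between /ð/ (4) and /ɣ/ (4) sonority does not rise, so the cluster violates the SSP.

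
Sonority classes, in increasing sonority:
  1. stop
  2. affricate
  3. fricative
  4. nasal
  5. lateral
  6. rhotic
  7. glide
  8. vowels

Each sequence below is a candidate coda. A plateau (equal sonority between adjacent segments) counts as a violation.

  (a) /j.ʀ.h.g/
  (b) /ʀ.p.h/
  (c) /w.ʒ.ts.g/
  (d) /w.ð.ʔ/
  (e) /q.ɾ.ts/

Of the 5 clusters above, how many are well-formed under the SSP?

3

(a) sonority 7-6-3-1: well-formed.
(b) sonority 6-1-3: ill-formed.
(c) sonority 7-3-2-1: well-formed.
(d) sonority 7-3-1: well-formed.
(e) sonority 1-6-2: ill-formed.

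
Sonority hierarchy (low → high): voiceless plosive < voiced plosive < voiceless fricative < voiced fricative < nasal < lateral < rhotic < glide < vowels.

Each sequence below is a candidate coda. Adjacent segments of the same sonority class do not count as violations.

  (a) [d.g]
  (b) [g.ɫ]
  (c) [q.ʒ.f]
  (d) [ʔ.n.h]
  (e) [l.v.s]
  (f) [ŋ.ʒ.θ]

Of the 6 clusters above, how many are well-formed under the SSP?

3

(a) 2-2 → obeys
(b) 2-6 → violates
(c) 1-4-3 → violates
(d) 1-5-3 → violates
(e) 6-4-3 → obeys
(f) 5-4-3 → obeys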